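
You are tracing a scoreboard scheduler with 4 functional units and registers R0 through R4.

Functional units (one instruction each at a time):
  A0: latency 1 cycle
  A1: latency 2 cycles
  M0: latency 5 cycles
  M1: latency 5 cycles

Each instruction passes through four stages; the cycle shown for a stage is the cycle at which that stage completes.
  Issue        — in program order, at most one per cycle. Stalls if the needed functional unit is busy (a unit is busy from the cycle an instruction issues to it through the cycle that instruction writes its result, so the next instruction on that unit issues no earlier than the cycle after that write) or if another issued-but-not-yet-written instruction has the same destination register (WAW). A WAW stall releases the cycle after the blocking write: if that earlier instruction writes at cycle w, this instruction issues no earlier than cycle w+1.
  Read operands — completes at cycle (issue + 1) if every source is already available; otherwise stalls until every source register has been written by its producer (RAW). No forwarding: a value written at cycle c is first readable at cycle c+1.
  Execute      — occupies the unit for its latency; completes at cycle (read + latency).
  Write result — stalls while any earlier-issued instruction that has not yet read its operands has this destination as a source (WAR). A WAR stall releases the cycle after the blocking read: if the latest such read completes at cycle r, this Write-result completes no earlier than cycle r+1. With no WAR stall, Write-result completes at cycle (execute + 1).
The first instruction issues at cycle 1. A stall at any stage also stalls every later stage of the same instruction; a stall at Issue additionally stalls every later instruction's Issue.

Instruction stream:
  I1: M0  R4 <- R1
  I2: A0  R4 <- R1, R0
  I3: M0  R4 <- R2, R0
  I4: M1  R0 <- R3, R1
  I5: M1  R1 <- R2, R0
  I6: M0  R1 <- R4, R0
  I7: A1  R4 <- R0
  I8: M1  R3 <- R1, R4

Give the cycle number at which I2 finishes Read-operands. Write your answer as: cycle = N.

cycle = 10

I1 -> (1, 2, 7, 8)
I2 -> (9, 10, 11, 12)  // WAW R4: wait I1 write@8
I3 -> (13, 14, 19, 20)  // WAW R4: wait I2 write@12
I4 -> (14, 15, 20, 21)
I5 -> (22, 23, 28, 29)  // struct: M1 busy until I4 writes@21
I6 -> (30, 31, 36, 37)  // WAW R1: wait I5 write@29
I7 -> (31, 32, 34, 35)
I8 -> (32, 38, 43, 44)  // RAW R1: wait I6 write@37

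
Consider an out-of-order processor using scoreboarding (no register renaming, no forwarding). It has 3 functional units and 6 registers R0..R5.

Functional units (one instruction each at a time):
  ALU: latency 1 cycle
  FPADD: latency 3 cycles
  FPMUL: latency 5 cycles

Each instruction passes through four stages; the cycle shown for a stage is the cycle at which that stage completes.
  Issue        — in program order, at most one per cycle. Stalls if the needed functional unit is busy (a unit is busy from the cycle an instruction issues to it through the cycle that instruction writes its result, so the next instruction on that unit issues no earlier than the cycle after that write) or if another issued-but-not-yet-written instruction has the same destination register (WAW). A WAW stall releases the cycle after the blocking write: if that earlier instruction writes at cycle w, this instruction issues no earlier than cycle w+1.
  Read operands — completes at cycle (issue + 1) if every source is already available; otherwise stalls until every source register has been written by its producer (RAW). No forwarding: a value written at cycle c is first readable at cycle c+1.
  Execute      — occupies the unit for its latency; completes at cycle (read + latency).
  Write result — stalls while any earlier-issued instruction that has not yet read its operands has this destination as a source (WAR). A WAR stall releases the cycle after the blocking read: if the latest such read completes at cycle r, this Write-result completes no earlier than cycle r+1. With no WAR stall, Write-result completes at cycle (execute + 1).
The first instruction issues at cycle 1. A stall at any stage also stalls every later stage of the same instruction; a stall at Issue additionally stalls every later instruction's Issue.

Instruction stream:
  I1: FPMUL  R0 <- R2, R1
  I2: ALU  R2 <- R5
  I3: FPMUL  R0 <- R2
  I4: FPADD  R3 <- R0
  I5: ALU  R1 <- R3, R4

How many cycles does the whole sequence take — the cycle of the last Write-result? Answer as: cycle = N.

cycle = 24

1) issue 1, read 2, done 7, write 8
2) issue 2, read 3, done 4, write 5
3) issue 9, read 10, done 15, write 16  <struct: FPMUL busy until I1 writes@8>
4) issue 10, read 17, done 20, write 21  <RAW R0: wait I3 write@16>
5) issue 11, read 22, done 23, write 24  <RAW R3: wait I4 write@21>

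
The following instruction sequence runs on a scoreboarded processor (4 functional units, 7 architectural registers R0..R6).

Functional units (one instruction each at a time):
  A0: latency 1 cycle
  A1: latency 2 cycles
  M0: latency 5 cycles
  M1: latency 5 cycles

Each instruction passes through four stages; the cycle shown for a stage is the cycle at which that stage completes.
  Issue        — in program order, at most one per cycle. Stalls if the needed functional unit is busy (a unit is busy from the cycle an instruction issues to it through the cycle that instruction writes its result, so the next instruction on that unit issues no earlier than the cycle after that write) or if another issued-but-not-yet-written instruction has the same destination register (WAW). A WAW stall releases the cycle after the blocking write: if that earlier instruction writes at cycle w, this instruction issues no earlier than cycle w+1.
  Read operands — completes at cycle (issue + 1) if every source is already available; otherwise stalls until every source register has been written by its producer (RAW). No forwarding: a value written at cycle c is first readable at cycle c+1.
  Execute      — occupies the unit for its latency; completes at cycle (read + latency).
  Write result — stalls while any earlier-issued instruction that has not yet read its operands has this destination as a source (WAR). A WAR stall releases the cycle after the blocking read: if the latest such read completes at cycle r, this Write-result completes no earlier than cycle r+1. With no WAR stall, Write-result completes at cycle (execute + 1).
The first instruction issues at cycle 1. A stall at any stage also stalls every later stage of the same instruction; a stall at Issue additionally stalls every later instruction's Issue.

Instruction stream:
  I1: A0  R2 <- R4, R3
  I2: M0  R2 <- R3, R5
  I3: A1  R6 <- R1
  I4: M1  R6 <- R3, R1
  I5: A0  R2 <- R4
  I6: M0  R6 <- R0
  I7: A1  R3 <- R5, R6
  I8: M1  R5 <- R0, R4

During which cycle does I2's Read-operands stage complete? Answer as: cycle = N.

1) issue 1, read 2, done 3, write 4
2) issue 5, read 6, done 11, write 12  <WAW R2: wait I1 write@4>
3) issue 6, read 7, done 9, write 10
4) issue 11, read 12, done 17, write 18  <WAW R6: wait I3 write@10>
5) issue 13, read 14, done 15, write 16  <WAW R2: wait I2 write@12>
6) issue 19, read 20, done 25, write 26  <WAW R6: wait I4 write@18>
7) issue 20, read 27, done 29, write 30  <RAW R6: wait I6 write@26>
8) issue 21, read 22, done 27, write 28

cycle = 6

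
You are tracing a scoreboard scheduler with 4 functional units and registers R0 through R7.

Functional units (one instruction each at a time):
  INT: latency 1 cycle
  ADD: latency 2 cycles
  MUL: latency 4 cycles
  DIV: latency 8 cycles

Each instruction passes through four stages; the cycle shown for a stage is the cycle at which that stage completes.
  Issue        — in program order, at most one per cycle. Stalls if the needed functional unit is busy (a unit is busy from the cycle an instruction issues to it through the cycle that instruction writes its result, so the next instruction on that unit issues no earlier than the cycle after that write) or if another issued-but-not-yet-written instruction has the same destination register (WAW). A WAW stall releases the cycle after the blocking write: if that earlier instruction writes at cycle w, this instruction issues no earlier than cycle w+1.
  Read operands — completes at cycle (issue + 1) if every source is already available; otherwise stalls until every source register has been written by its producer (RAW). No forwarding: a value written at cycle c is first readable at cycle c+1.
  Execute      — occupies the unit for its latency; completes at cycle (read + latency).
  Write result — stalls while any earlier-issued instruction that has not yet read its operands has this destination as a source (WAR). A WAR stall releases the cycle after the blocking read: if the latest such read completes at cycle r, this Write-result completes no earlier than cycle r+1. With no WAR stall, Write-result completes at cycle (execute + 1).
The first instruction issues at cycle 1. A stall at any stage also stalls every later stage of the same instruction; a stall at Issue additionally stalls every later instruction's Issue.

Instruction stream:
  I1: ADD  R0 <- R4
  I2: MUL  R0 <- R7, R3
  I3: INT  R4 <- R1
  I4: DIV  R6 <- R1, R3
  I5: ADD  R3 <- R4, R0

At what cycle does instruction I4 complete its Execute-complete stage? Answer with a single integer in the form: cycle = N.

[1] issue I1 (ADD)
[2] I1 read-ops
[4] I1 finished on ADD
[5] I1→R0
[6] issue I2 (MUL)
[7] I2 read-ops · issue I3 (INT)
[8] I3 read-ops · issue I4 (DIV)
[9] I3 finished on INT · I4 read-ops · issue I5 (ADD)
[10] I3→R4
[11] I2 finished on MUL
[12] I2→R0
[13] I5 read-ops
[15] I5 finished on ADD
[16] I5→R3
[17] I4 finished on DIV
[18] I4→R6

cycle = 17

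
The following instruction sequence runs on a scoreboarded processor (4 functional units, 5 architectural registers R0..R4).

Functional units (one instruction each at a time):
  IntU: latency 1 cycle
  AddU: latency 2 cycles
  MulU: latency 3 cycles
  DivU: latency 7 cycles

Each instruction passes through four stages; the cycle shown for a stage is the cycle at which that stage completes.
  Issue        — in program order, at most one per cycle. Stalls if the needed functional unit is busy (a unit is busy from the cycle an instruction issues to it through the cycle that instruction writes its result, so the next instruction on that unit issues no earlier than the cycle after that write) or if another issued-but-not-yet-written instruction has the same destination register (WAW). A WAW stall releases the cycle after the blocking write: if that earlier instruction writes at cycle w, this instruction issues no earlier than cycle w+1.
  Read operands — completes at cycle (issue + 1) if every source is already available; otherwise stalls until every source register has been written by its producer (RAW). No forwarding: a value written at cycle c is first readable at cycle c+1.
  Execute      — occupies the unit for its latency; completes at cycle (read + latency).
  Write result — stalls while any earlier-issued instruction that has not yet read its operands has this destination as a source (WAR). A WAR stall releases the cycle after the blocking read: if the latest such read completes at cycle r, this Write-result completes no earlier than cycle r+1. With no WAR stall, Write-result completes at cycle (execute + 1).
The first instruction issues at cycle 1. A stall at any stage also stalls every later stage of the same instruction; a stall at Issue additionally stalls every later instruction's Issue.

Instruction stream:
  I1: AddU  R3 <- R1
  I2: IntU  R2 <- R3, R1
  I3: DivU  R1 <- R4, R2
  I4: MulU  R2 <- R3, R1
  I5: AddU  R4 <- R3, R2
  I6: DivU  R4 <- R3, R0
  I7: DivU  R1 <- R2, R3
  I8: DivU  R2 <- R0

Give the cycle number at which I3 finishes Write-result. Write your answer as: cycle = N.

cycle = 17

I1  is:1  ro:2  ex:4  wr:5
I2  is:2  ro:6  ex:7  wr:8  — RAW R3: wait I1 write@5
I3  is:3  ro:9  ex:16  wr:17  — RAW R2: wait I2 write@8
I4  is:9  ro:18  ex:21  wr:22  — WAW R2: wait I2 write@8, RAW R1: wait I3 write@17
I5  is:10  ro:23  ex:25  wr:26  — RAW R2: wait I4 write@22
I6  is:27  ro:28  ex:35  wr:36  — WAW R4: wait I5 write@26
I7  is:37  ro:38  ex:45  wr:46  — struct: DivU busy until I6 writes@36
I8  is:47  ro:48  ex:55  wr:56  — struct: DivU busy until I7 writes@46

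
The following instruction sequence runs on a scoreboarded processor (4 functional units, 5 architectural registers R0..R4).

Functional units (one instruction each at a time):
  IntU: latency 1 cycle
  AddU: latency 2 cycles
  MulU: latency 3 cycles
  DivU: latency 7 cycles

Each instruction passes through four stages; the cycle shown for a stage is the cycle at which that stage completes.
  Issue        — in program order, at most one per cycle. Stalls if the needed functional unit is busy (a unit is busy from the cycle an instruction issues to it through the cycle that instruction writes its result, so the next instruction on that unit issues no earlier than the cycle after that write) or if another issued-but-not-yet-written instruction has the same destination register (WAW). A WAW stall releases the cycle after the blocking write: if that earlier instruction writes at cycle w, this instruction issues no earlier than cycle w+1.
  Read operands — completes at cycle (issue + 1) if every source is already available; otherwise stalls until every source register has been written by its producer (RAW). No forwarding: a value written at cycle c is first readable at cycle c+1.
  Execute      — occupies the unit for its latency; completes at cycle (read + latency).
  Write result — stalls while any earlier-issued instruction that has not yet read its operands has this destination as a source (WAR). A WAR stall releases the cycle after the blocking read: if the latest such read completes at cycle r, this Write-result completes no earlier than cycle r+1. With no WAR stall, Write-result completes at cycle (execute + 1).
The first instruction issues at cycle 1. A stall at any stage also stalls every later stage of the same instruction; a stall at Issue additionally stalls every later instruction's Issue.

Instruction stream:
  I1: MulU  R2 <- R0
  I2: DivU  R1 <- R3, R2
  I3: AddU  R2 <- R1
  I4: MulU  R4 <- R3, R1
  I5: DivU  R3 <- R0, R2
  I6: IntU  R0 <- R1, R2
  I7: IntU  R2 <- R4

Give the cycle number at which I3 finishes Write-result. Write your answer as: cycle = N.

c1: issue I1 (MulU)
c2: I1 read-ops | issue I2 (DivU)
c5: I1 finished on MulU
c6: I1→R2
c7: I2 read-ops | issue I3 (AddU)
c8: issue I4 (MulU)
c14: I2 finished on DivU
c15: I2→R1
c16: I3 read-ops | I4 read-ops | issue I5 (DivU)
c17: issue I6 (IntU)
c18: I3 finished on AddU
c19: I3→R2 | I4 finished on MulU
c20: I4→R4 | I5 read-ops | I6 read-ops
c21: I6 finished on IntU
c22: I6→R0
c23: issue I7 (IntU)
c24: I7 read-ops
c25: I7 finished on IntU
c26: I7→R2
c27: I5 finished on DivU
c28: I5→R3

cycle = 19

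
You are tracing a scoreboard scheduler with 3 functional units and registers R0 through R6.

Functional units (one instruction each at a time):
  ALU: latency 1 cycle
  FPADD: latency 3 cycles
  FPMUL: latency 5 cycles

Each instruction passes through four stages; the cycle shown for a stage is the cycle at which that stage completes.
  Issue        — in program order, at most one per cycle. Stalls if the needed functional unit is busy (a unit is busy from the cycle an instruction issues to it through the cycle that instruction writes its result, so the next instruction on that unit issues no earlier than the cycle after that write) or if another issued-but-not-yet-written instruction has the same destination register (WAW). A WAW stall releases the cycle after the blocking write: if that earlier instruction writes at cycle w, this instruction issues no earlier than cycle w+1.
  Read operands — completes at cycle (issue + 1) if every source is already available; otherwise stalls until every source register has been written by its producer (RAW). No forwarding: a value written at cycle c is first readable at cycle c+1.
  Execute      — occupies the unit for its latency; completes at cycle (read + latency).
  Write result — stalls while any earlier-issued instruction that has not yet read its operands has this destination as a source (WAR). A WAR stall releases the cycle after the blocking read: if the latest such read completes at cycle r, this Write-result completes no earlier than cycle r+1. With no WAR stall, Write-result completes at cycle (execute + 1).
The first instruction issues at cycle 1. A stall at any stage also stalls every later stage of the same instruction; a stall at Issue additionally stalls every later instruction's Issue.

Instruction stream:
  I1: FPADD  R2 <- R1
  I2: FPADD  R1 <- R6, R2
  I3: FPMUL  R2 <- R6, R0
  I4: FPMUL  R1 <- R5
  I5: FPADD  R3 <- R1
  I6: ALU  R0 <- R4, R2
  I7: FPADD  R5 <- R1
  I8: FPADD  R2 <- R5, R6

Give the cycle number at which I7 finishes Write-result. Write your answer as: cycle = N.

cycle = 34

1) issue 1, read 2, done 5, write 6
2) issue 7, read 8, done 11, write 12  <struct: FPADD busy until I1 writes@6>
3) issue 8, read 9, done 14, write 15
4) issue 16, read 17, done 22, write 23  <struct: FPMUL busy until I3 writes@15>
5) issue 17, read 24, done 27, write 28  <RAW R1: wait I4 write@23>
6) issue 18, read 19, done 20, write 21
7) issue 29, read 30, done 33, write 34  <struct: FPADD busy until I5 writes@28>
8) issue 35, read 36, done 39, write 40  <struct: FPADD busy until I7 writes@34>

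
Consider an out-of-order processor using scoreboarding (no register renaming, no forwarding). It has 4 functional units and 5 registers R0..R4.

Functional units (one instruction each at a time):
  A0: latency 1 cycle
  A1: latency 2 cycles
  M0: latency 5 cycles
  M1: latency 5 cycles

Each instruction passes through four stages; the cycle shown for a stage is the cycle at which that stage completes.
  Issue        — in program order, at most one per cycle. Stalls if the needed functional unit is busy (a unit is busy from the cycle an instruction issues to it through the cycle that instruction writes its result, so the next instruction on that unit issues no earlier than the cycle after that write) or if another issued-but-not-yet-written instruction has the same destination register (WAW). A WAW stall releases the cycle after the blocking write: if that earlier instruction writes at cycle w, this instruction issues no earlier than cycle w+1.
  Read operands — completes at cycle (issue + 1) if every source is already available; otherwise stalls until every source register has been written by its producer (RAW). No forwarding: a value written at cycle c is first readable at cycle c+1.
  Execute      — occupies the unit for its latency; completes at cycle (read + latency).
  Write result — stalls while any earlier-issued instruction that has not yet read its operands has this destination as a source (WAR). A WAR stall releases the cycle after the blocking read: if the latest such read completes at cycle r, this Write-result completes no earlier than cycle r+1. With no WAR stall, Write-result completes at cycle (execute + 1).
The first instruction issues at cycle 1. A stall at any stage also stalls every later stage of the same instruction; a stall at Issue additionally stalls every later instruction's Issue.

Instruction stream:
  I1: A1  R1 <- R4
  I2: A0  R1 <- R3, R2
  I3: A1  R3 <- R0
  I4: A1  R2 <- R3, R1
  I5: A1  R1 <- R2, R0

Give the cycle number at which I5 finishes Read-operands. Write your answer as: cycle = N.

[I1] 1/2/4/5
[I2] 6/7/8/9  (WAW R1: wait I1 write@5)
[I3] 7/8/10/11
[I4] 12/13/15/16  (struct: A1 busy until I3 writes@11)
[I5] 17/18/20/21  (struct: A1 busy until I4 writes@16)

cycle = 18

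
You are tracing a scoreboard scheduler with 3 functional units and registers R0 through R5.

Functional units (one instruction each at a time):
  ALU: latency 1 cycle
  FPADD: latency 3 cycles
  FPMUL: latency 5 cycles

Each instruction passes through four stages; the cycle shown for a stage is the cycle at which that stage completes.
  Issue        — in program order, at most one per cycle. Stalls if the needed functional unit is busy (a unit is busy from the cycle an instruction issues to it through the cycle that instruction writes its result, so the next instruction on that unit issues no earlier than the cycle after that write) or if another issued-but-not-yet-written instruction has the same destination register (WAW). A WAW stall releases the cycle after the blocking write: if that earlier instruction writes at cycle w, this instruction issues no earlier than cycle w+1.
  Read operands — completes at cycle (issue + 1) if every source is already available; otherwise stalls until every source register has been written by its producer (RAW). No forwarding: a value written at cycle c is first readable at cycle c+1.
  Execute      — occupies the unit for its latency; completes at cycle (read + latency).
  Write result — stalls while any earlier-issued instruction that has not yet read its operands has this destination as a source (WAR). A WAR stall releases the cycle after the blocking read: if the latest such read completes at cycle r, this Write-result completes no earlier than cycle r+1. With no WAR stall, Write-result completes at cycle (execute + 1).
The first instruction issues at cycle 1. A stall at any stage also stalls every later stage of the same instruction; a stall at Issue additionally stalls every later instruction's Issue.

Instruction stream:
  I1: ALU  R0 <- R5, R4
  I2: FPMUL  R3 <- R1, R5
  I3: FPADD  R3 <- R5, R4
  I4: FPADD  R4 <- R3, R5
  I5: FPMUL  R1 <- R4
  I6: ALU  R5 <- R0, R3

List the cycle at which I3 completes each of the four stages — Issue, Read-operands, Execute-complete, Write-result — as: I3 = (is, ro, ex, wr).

I1  is:1  ro:2  ex:3  wr:4
I2  is:2  ro:3  ex:8  wr:9
I3  is:10  ro:11  ex:14  wr:15  — WAW R3: wait I2 write@9
I4  is:16  ro:17  ex:20  wr:21  — struct: FPADD busy until I3 writes@15
I5  is:17  ro:22  ex:27  wr:28  — RAW R4: wait I4 write@21
I6  is:18  ro:19  ex:20  wr:21

I3 = (10, 11, 14, 15)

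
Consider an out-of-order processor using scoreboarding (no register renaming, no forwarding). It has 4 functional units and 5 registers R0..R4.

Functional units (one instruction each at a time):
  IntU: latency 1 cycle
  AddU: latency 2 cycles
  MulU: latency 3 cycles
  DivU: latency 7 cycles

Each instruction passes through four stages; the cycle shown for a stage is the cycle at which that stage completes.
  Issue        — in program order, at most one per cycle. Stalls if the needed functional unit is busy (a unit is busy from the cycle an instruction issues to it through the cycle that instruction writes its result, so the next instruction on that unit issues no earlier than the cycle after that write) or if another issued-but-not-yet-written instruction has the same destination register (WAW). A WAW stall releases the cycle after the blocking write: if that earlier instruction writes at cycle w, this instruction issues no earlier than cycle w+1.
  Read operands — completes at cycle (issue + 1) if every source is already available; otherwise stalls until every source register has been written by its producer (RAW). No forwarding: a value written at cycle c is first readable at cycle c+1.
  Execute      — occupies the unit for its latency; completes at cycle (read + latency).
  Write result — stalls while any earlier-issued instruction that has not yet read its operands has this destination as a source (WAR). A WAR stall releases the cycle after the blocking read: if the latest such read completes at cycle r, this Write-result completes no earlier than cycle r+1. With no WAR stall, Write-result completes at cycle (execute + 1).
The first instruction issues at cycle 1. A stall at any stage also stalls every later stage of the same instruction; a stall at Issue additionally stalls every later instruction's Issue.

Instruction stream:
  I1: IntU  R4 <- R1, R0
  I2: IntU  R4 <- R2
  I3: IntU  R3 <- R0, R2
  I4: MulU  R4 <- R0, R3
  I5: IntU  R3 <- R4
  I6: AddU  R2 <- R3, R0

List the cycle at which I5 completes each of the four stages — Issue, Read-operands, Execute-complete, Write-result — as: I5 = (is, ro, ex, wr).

I5 = (13, 18, 19, 20)

t=1  issue I1 (IntU)
t=2  I1 read-ops
t=3  I1 finished on IntU
t=4  I1→R4
t=5  issue I2 (IntU)
t=6  I2 read-ops
t=7  I2 finished on IntU
t=8  I2→R4
t=9  issue I3 (IntU)
t=10  I3 read-ops, issue I4 (MulU)
t=11  I3 finished on IntU
t=12  I3→R3
t=13  I4 read-ops, issue I5 (IntU)
t=14  issue I6 (AddU)
t=16  I4 finished on MulU
t=17  I4→R4
t=18  I5 read-ops
t=19  I5 finished on IntU
t=20  I5→R3
t=21  I6 read-ops
t=23  I6 finished on AddU
t=24  I6→R2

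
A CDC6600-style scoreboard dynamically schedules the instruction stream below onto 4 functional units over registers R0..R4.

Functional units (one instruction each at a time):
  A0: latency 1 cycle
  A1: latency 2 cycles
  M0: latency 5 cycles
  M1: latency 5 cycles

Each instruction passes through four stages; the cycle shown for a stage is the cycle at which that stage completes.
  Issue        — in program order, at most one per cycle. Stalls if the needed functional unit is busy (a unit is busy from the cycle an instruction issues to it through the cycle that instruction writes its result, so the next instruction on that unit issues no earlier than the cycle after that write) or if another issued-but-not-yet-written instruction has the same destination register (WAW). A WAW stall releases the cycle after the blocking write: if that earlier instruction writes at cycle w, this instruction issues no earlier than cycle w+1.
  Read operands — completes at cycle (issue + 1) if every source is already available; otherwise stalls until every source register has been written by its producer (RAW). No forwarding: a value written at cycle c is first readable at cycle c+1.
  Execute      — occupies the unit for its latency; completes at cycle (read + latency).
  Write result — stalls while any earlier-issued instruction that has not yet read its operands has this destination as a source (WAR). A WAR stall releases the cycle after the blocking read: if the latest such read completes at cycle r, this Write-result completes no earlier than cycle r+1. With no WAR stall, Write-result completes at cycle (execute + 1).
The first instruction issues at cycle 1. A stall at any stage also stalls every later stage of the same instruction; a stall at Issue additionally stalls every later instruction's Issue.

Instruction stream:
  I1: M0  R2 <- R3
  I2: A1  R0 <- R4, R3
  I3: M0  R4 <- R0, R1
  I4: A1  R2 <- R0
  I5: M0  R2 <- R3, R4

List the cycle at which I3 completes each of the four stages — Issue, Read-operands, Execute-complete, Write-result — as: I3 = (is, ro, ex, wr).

cycle 1: issue I1 (M0)
cycle 2: I1 read-ops · issue I2 (A1)
cycle 3: I2 read-ops
cycle 5: I2 finished on A1
cycle 6: I2→R0
cycle 7: I1 finished on M0
cycle 8: I1→R2
cycle 9: issue I3 (M0)
cycle 10: I3 read-ops · issue I4 (A1)
cycle 11: I4 read-ops
cycle 13: I4 finished on A1
cycle 14: I4→R2
cycle 15: I3 finished on M0
cycle 16: I3→R4
cycle 17: issue I5 (M0)
cycle 18: I5 read-ops
cycle 23: I5 finished on M0
cycle 24: I5→R2

I3 = (9, 10, 15, 16)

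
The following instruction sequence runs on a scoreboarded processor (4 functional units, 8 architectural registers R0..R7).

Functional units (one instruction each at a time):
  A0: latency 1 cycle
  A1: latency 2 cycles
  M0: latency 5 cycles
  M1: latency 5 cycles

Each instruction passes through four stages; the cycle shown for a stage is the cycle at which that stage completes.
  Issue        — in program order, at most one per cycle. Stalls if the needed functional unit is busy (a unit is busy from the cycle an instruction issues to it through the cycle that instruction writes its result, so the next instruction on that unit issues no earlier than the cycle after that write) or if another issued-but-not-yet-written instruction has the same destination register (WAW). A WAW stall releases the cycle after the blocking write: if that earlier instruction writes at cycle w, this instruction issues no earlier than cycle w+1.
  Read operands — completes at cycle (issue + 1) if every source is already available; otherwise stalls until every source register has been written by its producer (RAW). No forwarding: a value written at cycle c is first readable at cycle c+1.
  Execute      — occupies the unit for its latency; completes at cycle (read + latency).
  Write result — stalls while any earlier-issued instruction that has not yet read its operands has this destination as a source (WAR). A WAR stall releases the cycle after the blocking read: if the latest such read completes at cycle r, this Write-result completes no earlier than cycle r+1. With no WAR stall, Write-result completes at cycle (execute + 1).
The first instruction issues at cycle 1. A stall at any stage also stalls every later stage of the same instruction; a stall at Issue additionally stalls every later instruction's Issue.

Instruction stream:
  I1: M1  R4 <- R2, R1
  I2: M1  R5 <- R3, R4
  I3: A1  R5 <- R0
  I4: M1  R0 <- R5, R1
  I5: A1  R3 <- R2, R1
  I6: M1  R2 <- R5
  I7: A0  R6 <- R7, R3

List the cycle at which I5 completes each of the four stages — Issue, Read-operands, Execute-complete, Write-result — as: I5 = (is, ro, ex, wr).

I5 = (22, 23, 25, 26)

I1: IS=1 RO=2 EX=7 WR=8
I2: IS=9 RO=10 EX=15 WR=16  [struct: M1 busy until I1 writes@8]
I3: IS=17 RO=18 EX=20 WR=21  [WAW R5: wait I2 write@16]
I4: IS=18 RO=22 EX=27 WR=28  [RAW R5: wait I3 write@21]
I5: IS=22 RO=23 EX=25 WR=26  [struct: A1 busy until I3 writes@21]
I6: IS=29 RO=30 EX=35 WR=36  [struct: M1 busy until I4 writes@28]
I7: IS=30 RO=31 EX=32 WR=33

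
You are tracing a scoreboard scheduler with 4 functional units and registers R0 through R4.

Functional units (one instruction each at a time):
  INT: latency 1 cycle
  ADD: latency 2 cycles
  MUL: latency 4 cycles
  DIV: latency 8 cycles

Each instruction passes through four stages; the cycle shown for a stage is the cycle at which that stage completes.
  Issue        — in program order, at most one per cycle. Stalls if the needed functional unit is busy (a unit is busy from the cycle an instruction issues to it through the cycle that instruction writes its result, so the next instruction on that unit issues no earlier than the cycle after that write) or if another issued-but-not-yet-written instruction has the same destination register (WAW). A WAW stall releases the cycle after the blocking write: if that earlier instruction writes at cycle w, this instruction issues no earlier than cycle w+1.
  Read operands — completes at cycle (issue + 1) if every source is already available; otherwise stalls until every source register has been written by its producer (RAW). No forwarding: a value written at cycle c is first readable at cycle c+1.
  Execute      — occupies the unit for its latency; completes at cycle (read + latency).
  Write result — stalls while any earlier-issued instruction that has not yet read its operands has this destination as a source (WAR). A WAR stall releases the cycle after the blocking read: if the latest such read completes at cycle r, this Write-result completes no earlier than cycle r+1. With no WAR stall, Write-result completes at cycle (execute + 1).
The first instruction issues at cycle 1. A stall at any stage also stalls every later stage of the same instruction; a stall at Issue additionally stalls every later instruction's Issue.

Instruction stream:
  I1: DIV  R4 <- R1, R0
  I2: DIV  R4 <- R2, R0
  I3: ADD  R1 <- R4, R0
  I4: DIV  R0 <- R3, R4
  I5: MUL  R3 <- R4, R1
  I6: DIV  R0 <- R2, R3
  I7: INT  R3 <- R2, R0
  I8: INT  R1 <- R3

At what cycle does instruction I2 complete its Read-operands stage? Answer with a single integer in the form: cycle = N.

c1: I1→DIV
c2: I1 RO
c10: I1 EX
c11: I1 WR R4
c12: I2→DIV
c13: I2 RO · I3→ADD
c21: I2 EX
c22: I2 WR R4
c23: I3 RO · I4→DIV
c24: I4 RO · I5→MUL
c25: I3 EX
c26: I3 WR R1
c27: I5 RO
c31: I5 EX
c32: I4 EX · I5 WR R3
c33: I4 WR R0
c34: I6→DIV
c35: I6 RO · I7→INT
c43: I6 EX
c44: I6 WR R0
c45: I7 RO
c46: I7 EX
c47: I7 WR R3
c48: I8→INT
c49: I8 RO
c50: I8 EX
c51: I8 WR R1

cycle = 13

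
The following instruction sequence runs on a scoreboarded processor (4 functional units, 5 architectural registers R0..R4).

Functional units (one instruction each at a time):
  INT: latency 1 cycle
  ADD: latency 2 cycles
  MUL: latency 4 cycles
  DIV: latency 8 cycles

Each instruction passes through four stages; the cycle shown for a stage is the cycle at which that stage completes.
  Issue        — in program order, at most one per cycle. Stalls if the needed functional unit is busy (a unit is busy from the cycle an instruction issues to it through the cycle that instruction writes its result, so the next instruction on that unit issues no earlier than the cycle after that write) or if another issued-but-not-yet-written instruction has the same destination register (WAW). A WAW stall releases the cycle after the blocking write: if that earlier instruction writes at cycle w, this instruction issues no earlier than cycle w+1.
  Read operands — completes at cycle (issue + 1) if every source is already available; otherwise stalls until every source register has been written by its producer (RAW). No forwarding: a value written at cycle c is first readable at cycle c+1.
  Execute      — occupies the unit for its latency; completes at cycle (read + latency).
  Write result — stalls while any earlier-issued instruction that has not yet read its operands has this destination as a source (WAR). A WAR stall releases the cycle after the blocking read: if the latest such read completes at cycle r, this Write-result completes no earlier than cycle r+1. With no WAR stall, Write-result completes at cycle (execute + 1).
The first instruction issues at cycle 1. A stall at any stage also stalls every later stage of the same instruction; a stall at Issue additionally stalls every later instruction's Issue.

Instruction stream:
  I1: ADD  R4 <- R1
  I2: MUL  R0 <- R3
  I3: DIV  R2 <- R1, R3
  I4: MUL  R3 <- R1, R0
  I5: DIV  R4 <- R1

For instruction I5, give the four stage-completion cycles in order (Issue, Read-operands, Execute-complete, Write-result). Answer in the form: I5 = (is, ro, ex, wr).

I5 = (14, 15, 23, 24)

1) issue 1, read 2, done 4, write 5
2) issue 2, read 3, done 7, write 8
3) issue 3, read 4, done 12, write 13
4) issue 9, read 10, done 14, write 15  <struct: MUL busy until I2 writes@8>
5) issue 14, read 15, done 23, write 24  <struct: DIV busy until I3 writes@13>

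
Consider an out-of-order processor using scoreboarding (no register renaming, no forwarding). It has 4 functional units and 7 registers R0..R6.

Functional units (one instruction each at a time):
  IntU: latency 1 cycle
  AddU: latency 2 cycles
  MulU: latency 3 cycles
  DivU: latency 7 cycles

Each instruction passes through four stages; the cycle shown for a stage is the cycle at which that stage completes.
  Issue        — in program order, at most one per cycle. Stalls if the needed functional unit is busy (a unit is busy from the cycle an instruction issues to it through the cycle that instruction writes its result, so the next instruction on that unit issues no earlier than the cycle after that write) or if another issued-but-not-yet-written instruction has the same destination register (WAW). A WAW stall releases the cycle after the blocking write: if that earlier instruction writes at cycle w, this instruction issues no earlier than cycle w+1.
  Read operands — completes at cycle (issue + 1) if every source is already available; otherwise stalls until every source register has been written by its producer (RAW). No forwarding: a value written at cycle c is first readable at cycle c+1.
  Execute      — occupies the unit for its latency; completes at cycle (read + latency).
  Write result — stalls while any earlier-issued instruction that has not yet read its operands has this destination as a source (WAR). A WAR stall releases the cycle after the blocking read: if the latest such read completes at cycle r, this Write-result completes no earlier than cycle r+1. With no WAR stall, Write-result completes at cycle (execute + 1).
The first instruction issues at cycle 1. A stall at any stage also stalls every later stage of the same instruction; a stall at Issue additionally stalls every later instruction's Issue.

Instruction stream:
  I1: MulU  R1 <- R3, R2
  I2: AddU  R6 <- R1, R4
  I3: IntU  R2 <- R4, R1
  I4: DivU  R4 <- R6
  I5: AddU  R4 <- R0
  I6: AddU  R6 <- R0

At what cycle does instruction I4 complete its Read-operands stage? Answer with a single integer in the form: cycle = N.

I1  is:1  ro:2  ex:5  wr:6
I2  is:2  ro:7  ex:9  wr:10  — RAW R1: wait I1 write@6
I3  is:3  ro:7  ex:8  wr:9  — RAW R1: wait I1 write@6
I4  is:4  ro:11  ex:18  wr:19  — RAW R6: wait I2 write@10
I5  is:20  ro:21  ex:23  wr:24  — WAW R4: wait I4 write@19
I6  is:25  ro:26  ex:28  wr:29  — struct: AddU busy until I5 writes@24

cycle = 11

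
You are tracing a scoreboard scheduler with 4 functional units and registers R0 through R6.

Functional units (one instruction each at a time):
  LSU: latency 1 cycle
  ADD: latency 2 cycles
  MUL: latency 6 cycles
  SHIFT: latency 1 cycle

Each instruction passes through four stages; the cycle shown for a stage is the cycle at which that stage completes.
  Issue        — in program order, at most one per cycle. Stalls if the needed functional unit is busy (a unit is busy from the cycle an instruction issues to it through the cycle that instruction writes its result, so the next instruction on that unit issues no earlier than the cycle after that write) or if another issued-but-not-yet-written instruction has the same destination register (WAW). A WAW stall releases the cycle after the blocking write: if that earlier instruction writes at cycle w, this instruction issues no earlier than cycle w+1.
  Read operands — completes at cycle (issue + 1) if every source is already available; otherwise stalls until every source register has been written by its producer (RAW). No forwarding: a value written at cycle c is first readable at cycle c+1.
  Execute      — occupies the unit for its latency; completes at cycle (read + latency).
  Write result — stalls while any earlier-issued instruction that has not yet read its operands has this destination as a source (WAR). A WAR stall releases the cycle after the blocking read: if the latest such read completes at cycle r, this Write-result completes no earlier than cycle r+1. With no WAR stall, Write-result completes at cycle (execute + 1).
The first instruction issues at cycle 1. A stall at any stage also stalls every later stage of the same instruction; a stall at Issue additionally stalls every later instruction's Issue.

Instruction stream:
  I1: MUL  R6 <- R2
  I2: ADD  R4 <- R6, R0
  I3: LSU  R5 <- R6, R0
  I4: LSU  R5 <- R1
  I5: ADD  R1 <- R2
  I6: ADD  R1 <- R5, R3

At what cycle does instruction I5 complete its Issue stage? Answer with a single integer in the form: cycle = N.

I1 -> (1, 2, 8, 9)
I2 -> (2, 10, 12, 13)  // RAW R6: wait I1 write@9
I3 -> (3, 10, 11, 12)  // RAW R6: wait I1 write@9
I4 -> (13, 14, 15, 16)  // struct: LSU busy until I3 writes@12
I5 -> (14, 15, 17, 18)
I6 -> (19, 20, 22, 23)  // struct: ADD busy until I5 writes@18

cycle = 14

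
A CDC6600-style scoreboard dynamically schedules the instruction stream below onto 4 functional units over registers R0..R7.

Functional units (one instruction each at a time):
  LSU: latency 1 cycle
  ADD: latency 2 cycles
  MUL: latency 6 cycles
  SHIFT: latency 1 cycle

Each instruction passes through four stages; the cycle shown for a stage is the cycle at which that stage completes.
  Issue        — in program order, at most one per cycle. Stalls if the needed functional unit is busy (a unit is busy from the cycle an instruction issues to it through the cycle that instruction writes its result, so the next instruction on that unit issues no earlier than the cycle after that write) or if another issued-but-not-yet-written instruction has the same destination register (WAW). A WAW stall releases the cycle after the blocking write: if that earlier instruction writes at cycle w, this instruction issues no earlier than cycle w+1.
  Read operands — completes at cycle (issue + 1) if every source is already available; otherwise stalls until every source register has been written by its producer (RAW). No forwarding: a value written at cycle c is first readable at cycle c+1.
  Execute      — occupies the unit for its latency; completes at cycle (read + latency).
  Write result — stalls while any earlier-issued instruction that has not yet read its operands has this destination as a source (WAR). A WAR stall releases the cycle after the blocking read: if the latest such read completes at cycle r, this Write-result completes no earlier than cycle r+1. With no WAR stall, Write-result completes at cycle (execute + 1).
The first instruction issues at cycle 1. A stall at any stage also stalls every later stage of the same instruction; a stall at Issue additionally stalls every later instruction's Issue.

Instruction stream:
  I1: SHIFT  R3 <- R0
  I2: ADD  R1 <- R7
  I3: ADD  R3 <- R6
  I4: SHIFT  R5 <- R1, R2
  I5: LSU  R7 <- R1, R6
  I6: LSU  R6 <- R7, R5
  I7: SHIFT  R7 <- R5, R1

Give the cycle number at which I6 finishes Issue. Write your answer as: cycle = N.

I1  is:1  ro:2  ex:3  wr:4
I2  is:2  ro:3  ex:5  wr:6
I3  is:7  ro:8  ex:10  wr:11  — struct: ADD busy until I2 writes@6
I4  is:8  ro:9  ex:10  wr:11
I5  is:9  ro:10  ex:11  wr:12
I6  is:13  ro:14  ex:15  wr:16  — struct: LSU busy until I5 writes@12
I7  is:14  ro:15  ex:16  wr:17

cycle = 13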